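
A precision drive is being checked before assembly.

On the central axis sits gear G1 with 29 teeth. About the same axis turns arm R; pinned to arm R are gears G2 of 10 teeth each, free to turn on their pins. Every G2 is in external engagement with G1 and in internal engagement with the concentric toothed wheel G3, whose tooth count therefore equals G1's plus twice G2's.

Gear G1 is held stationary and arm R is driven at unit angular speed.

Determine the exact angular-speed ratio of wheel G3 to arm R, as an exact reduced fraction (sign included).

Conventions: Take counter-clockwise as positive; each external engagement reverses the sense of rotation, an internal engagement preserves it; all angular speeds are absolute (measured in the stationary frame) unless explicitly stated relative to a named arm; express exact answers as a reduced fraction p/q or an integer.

78/49

topology: planetary set — G1 29T / G2 10T / G3 49T, arm = carrier (Willis)
ring teeth: 29 + 2·10 = 49
29(ω_sun−ω_arm) = −49(ω_ring−ω_arm),  ω_sun = 0, ω_arm = 1
ω_ring = 1 − (29/49)(0−1) = 78/49
ω_out/ω_in = 78/49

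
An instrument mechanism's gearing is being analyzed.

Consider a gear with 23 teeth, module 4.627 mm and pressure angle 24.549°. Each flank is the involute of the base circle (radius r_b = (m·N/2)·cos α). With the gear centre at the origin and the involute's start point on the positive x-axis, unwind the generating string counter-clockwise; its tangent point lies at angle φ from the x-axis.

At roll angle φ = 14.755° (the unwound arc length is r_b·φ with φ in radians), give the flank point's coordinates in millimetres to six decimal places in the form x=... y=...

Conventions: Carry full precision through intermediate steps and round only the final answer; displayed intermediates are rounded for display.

x=49.979016 y=0.273714

recognized (one wheel, involute flank): single-mesh tooth geometry, m = 4.627, N = 23
pitch radius r_p = m·N/2 = 4.627·23/2 = 53.210500
base radius r_b = r_p·cos α = 53.210500·cos 24.549° = 48.400605
roll angle φ = 14.755° = 0.25752333 rad
x = r_b·(cos φ + φ·sin φ) = 49.979016
y = r_b·(sin φ − φ·cos φ) = 0.273714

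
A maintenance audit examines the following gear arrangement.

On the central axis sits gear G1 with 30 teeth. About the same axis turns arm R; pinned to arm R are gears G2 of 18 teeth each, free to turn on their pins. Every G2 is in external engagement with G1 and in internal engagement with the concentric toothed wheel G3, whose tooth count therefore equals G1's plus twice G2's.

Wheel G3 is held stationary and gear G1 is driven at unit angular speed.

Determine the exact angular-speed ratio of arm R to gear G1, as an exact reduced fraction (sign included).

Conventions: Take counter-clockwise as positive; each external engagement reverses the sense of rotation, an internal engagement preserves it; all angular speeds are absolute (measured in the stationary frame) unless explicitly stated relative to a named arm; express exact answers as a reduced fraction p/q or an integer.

class = planetary set [G3 = 30+2·18 = 66; Willis about the carrier]
ring teeth: 30 + 2·18 = 66
30(ω_sun−ω_arm) = −66(ω_ring−ω_arm),  ω_ring = 0, ω_sun = 1
30(1−ω_arm) = −66(0−ω_arm)  ⇒  96·ω_arm = 30  ⇒  ω_arm = 5/16
ω_out/ω_in = 5/16

5/16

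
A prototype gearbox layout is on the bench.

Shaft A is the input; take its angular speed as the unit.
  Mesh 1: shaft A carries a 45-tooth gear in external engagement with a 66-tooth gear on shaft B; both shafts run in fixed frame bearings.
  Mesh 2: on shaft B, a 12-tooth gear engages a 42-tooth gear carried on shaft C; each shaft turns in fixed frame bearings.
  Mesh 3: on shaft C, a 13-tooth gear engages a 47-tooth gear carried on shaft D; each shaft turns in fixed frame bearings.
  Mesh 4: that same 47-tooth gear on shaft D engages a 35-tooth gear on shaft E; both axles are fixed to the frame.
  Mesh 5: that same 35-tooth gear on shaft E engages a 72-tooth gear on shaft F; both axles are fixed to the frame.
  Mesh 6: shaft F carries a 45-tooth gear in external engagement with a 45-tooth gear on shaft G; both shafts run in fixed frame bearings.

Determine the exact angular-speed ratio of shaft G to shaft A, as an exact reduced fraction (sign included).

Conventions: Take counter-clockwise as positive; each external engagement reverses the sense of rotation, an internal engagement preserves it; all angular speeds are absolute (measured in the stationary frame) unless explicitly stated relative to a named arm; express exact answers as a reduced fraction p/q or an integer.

class = fixed-axis compound train [6 meshes; 6 ratios multiply, 6 sense flips]
mesh 1 [45T→66T]: running ratio 15/22, sense −
mesh 2 [12T→42T]: running ratio 15/77, sense +
mesh 3 [13T→47T]: running ratio 195/3619, sense −
mesh 4 [47T→35T]: running ratio 39/539, sense +
mesh 5 [35T→72T]: running ratio 65/1848, sense −
mesh 6 [45T→45T]: running ratio 65/1848, sense +
ω_out/ω_in = 65/1848

65/1848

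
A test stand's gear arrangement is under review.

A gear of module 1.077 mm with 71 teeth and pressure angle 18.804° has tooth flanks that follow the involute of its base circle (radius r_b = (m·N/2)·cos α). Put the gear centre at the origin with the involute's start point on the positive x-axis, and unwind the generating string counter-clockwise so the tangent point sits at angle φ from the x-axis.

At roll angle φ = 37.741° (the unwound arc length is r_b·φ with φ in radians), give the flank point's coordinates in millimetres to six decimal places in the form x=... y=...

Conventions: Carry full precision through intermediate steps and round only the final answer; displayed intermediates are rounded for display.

topology: single-mesh involute geometry — m = 1.077, N = 71
pitch radius r_p = m·N/2 = 1.077·71/2 = 38.233500
base radius r_b = r_p·cos α = 38.233500·cos 18.804° = 36.192854
roll angle φ = 37.741° = 0.65870471 rad
x = r_b·(cos φ + φ·sin φ) = 43.213339
y = r_b·(sin φ − φ·cos φ) = 3.300744

x=43.213339 y=3.300744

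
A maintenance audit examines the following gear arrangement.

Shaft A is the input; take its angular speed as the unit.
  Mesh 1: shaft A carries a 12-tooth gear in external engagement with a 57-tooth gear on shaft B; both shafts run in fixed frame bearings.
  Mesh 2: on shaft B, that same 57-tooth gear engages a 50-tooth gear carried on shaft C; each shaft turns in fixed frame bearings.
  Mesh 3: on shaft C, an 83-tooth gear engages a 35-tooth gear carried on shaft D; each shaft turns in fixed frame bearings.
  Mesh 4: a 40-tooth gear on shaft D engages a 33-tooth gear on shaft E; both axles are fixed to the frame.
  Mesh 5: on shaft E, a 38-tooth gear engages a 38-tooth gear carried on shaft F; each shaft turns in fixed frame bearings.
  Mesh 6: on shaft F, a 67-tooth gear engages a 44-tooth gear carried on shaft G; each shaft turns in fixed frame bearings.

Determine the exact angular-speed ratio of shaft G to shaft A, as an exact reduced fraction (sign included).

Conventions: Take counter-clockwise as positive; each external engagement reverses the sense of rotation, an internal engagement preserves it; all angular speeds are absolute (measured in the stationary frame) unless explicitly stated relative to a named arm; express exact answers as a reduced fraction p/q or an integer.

22244/21175

class = fixed-axis compound train [6 meshes; 6 ratios multiply, 6 sense flips]
mesh 1 [12T→57T]: running ratio 4/19, sense −
mesh 2 [57T→50T]: running ratio 6/25, sense +
mesh 3 [83T→35T]: running ratio 498/875, sense −
mesh 4 [40T→33T]: running ratio 1328/1925, sense +
mesh 5 [38T→38T]: running ratio 1328/1925, sense −
mesh 6 [67T→44T]: running ratio 22244/21175, sense +
ω_out/ω_in = 22244/21175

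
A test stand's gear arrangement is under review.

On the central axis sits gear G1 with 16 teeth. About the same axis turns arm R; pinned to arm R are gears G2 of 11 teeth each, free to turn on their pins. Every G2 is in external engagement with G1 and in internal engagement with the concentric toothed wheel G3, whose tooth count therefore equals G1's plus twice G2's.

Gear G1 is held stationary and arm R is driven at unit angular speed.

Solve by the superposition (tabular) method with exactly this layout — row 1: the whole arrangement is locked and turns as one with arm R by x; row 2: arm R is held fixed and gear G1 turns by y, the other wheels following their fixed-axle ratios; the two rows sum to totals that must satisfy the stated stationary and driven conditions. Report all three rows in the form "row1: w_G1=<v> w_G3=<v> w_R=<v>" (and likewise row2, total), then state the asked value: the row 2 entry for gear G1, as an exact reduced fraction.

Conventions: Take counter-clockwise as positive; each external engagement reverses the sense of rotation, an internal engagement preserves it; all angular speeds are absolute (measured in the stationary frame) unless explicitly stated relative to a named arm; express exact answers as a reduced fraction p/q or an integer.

planetary set (16T centre, 11T on arm, 38T internal) — Willis relation
row 1 — lock + rotate with arm: ω_sun = ω_ring = ω_arm = x
row 2 — arm fixed, fixed-axis ratios: sun y, ring −(16/38)·y, arm 0
boundary: total ω_sun = x + y = 0 and total ω_arm = x = 1  ⇒  y = -1, x = 1
row 2 ring = −(16/38)·(-1) = 8/19
totals (row 1 + row 2): sun 1 + (-1) = 0, ring 1 + 8/19 = 27/19, arm 1 + 0 = 1
asked cell (row2, sun) = -1

row1: w_G1=1 w_G3=1 w_R=1
row2: w_G1=-1 w_G3=8/19 w_R=0
total: w_G1=0 w_G3=27/19 w_R=1
asked value: -1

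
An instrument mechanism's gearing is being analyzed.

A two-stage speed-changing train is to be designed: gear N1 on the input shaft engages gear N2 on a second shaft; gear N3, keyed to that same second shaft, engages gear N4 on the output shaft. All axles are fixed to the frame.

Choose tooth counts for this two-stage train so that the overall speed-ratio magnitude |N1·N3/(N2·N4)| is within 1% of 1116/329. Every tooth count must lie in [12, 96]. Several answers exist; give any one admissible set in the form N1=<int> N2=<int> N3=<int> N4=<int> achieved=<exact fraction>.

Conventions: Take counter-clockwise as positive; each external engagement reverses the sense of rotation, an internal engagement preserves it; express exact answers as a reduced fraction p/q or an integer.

N1=24 N2=14 N3=93 N4=47 achieved=1116/329

class = fixed-axis compound train [2-stage, 1116/329 wanted]
target = 1116/329 in lowest terms: an exact hit needs N1·N3 = k·1116 and N2·N4 = k·329 for one integer k, every count in [12, 96]; additionally prefer no 1:1 stage (N1 ≠ N2, N3 ≠ N4)
k = 1: no 1:1-free in-range split of k·1116 and k·329 into factor pairs; take k = 2
k = 2: N1·N3 = 2232 = 24·93, N2·N4 = 658 = 14·47
achieved = 24·93/(14·47) = 1116/329; |achieved − target| = 0 ≤ 279/8225 ✓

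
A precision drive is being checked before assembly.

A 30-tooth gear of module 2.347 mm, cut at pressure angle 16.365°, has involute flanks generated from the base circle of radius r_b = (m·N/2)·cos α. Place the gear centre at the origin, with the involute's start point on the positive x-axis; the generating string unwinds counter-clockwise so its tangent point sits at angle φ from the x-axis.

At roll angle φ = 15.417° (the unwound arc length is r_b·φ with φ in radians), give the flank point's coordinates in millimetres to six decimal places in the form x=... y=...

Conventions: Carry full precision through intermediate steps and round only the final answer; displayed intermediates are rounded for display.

single-mesh involute tooth geometry (30T wheel at module 2.347)
pitch radius r_p = m·N/2 = 2.347·30/2 = 35.205000
base radius r_b = r_p·cos α = 35.205000·cos 16.365° = 33.778714
roll angle φ = 15.417° = 0.26907741 rad
x = r_b·(cos φ + φ·sin φ) = 34.979503
y = r_b·(sin φ − φ·cos φ) = 0.217774

x=34.979503 y=0.217774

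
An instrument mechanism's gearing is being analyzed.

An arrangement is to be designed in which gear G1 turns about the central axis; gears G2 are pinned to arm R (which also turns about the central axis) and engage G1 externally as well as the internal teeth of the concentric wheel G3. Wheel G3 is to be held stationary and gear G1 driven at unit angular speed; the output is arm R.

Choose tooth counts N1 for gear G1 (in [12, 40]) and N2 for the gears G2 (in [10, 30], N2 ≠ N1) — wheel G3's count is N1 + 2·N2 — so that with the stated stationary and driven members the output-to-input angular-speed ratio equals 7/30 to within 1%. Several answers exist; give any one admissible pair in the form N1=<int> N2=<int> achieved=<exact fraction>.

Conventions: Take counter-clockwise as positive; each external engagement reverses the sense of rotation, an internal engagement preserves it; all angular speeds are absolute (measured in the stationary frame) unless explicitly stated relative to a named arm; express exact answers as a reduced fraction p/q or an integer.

topology: planetary set — design target 7/30, arm = carrier (Willis)
Willis with ω_ring = 0: ω_arm/ω_sun = N1/(N1+N3); set equal to 7/30  ⇒  N3/N1 = 1/(7/30) − 1 = 23/7
N3 = N1 + 2·N2  ⇒  N2/N1 = (N3/N1 − 1)/2 = (23/7 − 1)/2 = 8/7
smallest multiple with N1 ≥ 12 and N2 ≥ 10: k = 2  ⇒  N1 = 2·7 = 14, N2 = 2·8 = 16 (N1 ≤ 40, N2 ≤ 30, N2 ≠ N1 ✓), N3 = 14 + 2·16 = 46
check: N1/(N1+N3) with N1 = 14, N3 = 46 gives 7/30; |achieved − target| = 0 ≤ 7/3000 ✓

N1=14 N2=16 achieved=7/30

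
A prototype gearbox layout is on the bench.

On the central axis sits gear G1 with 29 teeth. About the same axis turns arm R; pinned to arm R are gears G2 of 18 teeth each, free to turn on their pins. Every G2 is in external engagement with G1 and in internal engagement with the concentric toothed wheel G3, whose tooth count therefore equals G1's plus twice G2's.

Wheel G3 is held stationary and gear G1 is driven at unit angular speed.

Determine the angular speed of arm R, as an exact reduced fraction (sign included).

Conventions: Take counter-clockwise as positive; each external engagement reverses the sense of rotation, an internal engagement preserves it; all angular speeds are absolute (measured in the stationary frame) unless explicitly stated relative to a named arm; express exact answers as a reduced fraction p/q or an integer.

29/94

topology: planetary set — G1 29T / G2 18T / G3 65T, arm = carrier (Willis)
ring teeth: 29 + 2·18 = 65
29(ω_sun−ω_arm) = −65(ω_ring−ω_arm),  ω_ring = 0, ω_sun = 1
29(1−ω_arm) = −65(0−ω_arm)  ⇒  94·ω_arm = 29  ⇒  ω_arm = 29/94
exact speed ratio = 29/94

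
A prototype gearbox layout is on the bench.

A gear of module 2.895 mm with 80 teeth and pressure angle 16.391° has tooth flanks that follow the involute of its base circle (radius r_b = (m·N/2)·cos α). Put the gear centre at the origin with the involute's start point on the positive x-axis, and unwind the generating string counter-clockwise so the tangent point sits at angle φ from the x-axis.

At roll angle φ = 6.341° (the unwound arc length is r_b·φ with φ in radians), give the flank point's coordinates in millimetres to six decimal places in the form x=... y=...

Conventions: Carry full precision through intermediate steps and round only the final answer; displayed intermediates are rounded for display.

class = single-mesh tooth geometry [base-circle involute, m = 2.895, 80T]
pitch radius r_p = m·N/2 = 2.895·80/2 = 115.800000
base radius r_b = r_p·cos α = 115.800000·cos 16.391° = 111.093693
roll angle φ = 6.341° = 0.11067133 rad
x = r_b·(cos φ + φ·sin φ) = 111.771957
y = r_b·(sin φ − φ·cos φ) = 0.050135

x=111.771957 y=0.050135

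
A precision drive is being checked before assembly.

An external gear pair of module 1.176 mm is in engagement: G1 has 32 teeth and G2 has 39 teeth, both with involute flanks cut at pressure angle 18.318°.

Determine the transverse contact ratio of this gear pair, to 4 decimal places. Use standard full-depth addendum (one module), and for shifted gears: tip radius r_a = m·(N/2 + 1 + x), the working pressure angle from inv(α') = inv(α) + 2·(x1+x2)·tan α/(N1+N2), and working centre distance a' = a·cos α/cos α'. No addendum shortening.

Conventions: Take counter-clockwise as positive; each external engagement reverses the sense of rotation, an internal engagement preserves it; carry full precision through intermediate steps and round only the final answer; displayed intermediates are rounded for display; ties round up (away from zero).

recognized (one external pair, fixed centres): single-mesh tooth geometry, m = 1.176, N1 = 32, N2 = 39
base radii: r_b1 = 17.862533, r_b2 = 21.769962
tip radii: r_a1 = 19.992000, r_a2 = 24.108000
no profile shift: α' = α, a' = a
action lengths: √(r_a1²−r_b1²) = 8.978306, √(r_a2²−r_b2²) = 10.356854
base pitch p_b = π·m·cos α = 3.507300
CR = (8.978306 + 10.356854 − 41.748000·sin 18.31800°)/3.507300 = 1.771776
contact ratio ≈ 1.7718

1.7718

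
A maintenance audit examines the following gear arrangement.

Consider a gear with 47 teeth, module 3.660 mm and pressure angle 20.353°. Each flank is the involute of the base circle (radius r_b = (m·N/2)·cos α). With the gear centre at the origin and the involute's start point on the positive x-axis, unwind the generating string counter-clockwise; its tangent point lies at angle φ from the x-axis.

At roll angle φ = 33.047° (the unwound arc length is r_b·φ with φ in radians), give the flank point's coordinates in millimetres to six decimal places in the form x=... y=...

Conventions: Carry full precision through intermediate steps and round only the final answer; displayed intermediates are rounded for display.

x=92.958507 y=4.988171

topology: single-mesh involute geometry — m = 3.660, N = 47
pitch radius r_p = m·N/2 = 3.660·47/2 = 86.010000
base radius r_b = r_p·cos α = 86.010000·cos 20.353° = 80.640190
roll angle φ = 33.047° = 0.57677896 rad
x = r_b·(cos φ + φ·sin φ) = 92.958507
y = r_b·(sin φ − φ·cos φ) = 4.988171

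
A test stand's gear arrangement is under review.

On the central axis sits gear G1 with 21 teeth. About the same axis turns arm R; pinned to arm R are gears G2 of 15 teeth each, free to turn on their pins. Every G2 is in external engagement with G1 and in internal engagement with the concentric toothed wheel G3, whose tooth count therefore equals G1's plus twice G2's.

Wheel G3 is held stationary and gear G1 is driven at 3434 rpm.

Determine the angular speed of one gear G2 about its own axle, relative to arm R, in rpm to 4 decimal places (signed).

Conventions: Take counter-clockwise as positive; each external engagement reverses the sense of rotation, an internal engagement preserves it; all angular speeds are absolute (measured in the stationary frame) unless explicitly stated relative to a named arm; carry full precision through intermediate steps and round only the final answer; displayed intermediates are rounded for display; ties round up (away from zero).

-3405.3833 rpm

topology: planetary set — G1 21T / G2 15T / G3 51T, arm = carrier (Willis)
normalise by the input: solve with ω_sun = 1, then scale by 3434 rpm
ring teeth: 21 + 2·15 = 51
21(ω_sun−ω_arm) = −51(ω_ring−ω_arm),  ω_ring = 0, ω_sun = 1
21(1−ω_arm) = −51(0−ω_arm)  ⇒  72·ω_arm = 21  ⇒  ω_arm = 7/24
sun–planet mesh: 21·(1−7/24) = −15·(ω_p−ω_arm)  ⇒  ω_p−ω_arm = -119/120
scale: ω_p−ω_arm = -119/120 × 3434 rpm = -3405.3833 rpm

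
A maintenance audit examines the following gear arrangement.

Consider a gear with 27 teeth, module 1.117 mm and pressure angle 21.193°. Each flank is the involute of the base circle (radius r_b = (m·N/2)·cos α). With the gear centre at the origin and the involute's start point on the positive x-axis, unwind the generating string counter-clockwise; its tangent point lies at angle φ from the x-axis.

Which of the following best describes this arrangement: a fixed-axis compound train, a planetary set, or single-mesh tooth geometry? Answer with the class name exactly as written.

single-mesh tooth geometry

class = single-mesh tooth geometry [base-circle involute, m = 1.117, 27T]
classification: single-mesh tooth geometry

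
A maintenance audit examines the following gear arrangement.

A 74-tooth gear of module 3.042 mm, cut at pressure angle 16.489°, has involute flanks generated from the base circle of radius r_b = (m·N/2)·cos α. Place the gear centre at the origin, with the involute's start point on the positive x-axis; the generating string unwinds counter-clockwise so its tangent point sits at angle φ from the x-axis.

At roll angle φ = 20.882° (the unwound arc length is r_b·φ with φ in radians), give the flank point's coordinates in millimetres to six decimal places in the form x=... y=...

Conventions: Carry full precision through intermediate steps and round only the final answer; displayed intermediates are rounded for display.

topology: single-mesh involute geometry — m = 3.042, N = 74
pitch radius r_p = m·N/2 = 3.042·74/2 = 112.554000
base radius r_b = r_p·cos α = 112.554000·cos 16.489° = 107.925132
roll angle φ = 20.882° = 0.36445965 rad
x = r_b·(cos φ + φ·sin φ) = 114.856746
y = r_b·(sin φ − φ·cos φ) = 1.718581

x=114.856746 y=1.718581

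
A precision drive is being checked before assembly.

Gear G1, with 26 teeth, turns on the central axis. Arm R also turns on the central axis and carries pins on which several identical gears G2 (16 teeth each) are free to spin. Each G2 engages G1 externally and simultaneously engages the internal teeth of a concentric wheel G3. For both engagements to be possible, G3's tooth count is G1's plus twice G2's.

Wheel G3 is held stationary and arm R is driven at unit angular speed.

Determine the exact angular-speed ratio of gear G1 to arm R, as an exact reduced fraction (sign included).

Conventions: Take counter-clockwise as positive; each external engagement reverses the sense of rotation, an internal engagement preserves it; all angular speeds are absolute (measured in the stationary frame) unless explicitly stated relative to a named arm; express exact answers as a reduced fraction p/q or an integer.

42/13

planetary set (26T centre, 16T on arm, 58T internal) — Willis relation
ring teeth: 26 + 2·16 = 58
26(ω_sun−ω_arm) = −58(ω_ring−ω_arm),  ω_ring = 0, ω_arm = 1
ω_sun = 1 − (58/26)(0−1) = 42/13
ω_out/ω_in = 42/13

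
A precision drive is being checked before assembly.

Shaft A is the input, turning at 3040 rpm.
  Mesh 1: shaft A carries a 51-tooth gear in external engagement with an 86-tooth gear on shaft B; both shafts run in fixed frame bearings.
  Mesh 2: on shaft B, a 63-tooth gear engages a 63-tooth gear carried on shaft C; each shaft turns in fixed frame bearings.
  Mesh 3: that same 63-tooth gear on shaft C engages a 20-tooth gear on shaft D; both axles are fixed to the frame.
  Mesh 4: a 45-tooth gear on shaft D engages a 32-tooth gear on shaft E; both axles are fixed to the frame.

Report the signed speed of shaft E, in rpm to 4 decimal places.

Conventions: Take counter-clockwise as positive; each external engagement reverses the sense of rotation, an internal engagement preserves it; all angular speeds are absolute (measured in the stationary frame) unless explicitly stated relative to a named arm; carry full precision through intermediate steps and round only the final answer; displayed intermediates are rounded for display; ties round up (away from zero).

4-mesh fixed-axis compound train (all bearings frame-fixed)
mesh 1 [51T→86T]: ω = 3040.0000×51/86 = 1802.7907 rpm, sense flips to −
mesh 2 [63T→63T]: ω = 1802.7907×63/63 = 1802.7907 rpm, sense flips to +
mesh 3 [63T→20T]: ω = 1802.7907×63/20 = 5678.7907 rpm, sense flips to −
mesh 4 [45T→32T]: ω = 5678.7907×45/32 = 7985.7994 rpm, sense flips to +
signed output speed = +7985.7994 rpm

+7985.7994 rpm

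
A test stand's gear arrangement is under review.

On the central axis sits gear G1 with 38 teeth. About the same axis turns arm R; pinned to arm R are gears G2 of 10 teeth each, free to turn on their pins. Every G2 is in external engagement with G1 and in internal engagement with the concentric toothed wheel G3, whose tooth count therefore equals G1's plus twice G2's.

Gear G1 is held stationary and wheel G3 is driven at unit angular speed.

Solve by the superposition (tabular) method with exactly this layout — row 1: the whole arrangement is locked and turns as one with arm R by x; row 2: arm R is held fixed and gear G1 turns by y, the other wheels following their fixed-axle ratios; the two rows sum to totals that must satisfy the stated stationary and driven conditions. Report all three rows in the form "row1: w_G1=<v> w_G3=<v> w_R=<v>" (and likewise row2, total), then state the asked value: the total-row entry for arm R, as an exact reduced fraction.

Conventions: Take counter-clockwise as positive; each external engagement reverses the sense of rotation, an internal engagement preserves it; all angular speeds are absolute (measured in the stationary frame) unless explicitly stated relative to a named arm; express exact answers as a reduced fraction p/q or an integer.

row1: w_G1=29/48 w_G3=29/48 w_R=29/48
row2: w_G1=-29/48 w_G3=19/48 w_R=0
total: w_G1=0 w_G3=1 w_R=29/48
asked value: 29/48

topology: planetary set — G1 38T / G2 10T / G3 58T, arm = carrier (Willis)
superposition row 1 [locked train]: every member turns x
superposition row 2 [arm held]: sun y, ring −(38/58)·y, arm 0
boundary: total ω_sun = x + y = 0 and total ω_ring = x − (38/58)·y = 1  ⇒  y = -29/48, x = 29/48
row 2 ring = −(38/58)·(-29/48) = 19/48
totals (row 1 + row 2): sun 29/48 + (-29/48) = 0, ring 29/48 + 19/48 = 1, arm 29/48 + 0 = 29/48
asked cell (total, arm) = 29/48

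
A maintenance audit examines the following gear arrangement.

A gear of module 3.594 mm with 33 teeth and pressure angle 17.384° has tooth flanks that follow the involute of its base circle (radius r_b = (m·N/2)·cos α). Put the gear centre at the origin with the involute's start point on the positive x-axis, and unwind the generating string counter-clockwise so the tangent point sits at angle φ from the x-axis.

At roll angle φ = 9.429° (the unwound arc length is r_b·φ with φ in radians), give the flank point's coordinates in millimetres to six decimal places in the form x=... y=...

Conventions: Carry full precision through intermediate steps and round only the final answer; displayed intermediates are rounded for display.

topology: single-mesh involute geometry — m = 3.594, N = 33
pitch radius r_p = m·N/2 = 3.594·33/2 = 59.301000
base radius r_b = r_p·cos α = 59.301000·cos 17.384° = 56.592356
roll angle φ = 9.429° = 0.16456710 rad
x = r_b·(cos φ + φ·sin φ) = 57.353501
y = r_b·(sin φ − φ·cos φ) = 0.083847

x=57.353501 y=0.083847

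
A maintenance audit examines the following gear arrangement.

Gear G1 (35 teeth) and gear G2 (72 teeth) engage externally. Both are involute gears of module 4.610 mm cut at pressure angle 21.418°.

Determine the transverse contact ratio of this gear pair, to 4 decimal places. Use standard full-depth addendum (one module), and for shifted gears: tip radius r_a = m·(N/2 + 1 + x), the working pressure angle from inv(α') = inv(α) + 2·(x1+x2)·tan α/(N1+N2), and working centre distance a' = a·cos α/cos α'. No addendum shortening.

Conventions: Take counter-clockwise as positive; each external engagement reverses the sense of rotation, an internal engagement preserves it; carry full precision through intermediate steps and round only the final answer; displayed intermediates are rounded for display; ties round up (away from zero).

topology: single-mesh involute geometry — m = 4.610, 35T/72T pair
base radii: r_b1 = 75.103677, r_b2 = 154.498992
tip radii: r_a1 = 85.285000, r_a2 = 170.570000
no profile shift: α' = α, a' = a
action lengths: √(r_a1²−r_b1²) = 40.410011, √(r_a2²−r_b2²) = 72.278534
base pitch p_b = π·m·cos α = 13.482580
CR = (40.410011 + 72.278534 − 246.635000·sin 21.41800°)/13.482580 = 1.678093
contact ratio ≈ 1.6781

1.6781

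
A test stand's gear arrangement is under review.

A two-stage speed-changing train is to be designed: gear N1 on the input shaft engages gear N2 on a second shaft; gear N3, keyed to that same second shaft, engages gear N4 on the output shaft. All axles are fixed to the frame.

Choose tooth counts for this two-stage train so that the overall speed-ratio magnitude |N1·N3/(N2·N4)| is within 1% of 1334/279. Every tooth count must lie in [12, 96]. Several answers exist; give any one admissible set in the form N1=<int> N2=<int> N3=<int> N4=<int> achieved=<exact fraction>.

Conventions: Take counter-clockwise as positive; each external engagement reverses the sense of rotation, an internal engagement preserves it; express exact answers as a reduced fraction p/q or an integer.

N1=29 N2=18 N3=92 N4=31 achieved=1334/279

topology: fixed-axis compound train — 2 stages, target 1334/279
target = 1334/279 in lowest terms: an exact hit needs N1·N3 = k·1334 and N2·N4 = k·279 for one integer k, every count in [12, 96]; additionally prefer no 1:1 stage (N1 ≠ N2, N3 ≠ N4)
k = 1: no 1:1-free in-range split of k·1334 and k·279 into factor pairs; take k = 2
k = 2: N1·N3 = 2668 = 29·92, N2·N4 = 558 = 18·31
achieved = 29·92/(18·31) = 1334/279; |achieved − target| = 0 ≤ 667/13950 ✓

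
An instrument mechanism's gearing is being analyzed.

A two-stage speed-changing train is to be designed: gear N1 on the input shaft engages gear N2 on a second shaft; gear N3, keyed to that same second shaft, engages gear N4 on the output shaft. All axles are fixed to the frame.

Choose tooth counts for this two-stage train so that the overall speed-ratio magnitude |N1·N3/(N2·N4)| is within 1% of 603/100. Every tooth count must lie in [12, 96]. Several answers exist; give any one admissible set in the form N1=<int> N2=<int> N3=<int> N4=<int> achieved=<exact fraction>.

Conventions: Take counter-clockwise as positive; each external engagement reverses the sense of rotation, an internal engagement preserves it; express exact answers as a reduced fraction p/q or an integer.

N1=27 N2=12 N3=67 N4=25 achieved=603/100

topology: fixed-axis compound train — 2 stages, target 603/100
target = 603/100 in lowest terms: an exact hit needs N1·N3 = k·603 and N2·N4 = k·100 for one integer k, every count in [12, 96]; additionally prefer no 1:1 stage (N1 ≠ N2, N3 ≠ N4)
k = 1…2: no 1:1-free in-range split of k·603 and k·100 into factor pairs; take k = 3
k = 3: N1·N3 = 1809 = 27·67, N2·N4 = 300 = 12·25
achieved = 27·67/(12·25) = 603/100; |achieved − target| = 0 ≤ 603/10000 ✓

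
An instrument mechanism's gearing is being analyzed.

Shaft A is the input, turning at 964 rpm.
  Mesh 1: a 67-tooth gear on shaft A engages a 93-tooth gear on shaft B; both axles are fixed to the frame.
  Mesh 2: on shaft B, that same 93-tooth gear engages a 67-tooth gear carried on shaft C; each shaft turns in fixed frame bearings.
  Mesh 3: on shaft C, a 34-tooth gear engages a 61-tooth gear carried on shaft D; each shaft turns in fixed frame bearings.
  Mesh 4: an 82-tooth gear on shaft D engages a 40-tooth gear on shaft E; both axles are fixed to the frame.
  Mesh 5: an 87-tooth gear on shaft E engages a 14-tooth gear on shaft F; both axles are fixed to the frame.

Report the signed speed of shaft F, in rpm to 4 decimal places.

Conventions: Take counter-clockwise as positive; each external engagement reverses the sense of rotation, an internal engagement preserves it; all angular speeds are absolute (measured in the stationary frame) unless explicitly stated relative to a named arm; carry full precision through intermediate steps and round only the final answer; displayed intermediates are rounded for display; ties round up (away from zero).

-6844.9644 rpm

recognized (6 fixed axles, 5 meshes): fixed-axis compound train
mesh 1 [67T→93T]: ω = 964.0000×67/93 = 694.4946 rpm, sense flips to −
mesh 2 [93T→67T]: ω = 694.4946×93/67 = 964.0000 rpm, sense flips to +
mesh 3 [34T→61T]: ω = 964.0000×34/61 = 537.3115 rpm, sense flips to −
mesh 4 [82T→40T]: ω = 537.3115×82/40 = 1101.4885 rpm, sense flips to +
mesh 5 [87T→14T]: ω = 1101.4885×87/14 = 6844.9644 rpm, sense flips to −
signed output speed = -6844.9644 rpm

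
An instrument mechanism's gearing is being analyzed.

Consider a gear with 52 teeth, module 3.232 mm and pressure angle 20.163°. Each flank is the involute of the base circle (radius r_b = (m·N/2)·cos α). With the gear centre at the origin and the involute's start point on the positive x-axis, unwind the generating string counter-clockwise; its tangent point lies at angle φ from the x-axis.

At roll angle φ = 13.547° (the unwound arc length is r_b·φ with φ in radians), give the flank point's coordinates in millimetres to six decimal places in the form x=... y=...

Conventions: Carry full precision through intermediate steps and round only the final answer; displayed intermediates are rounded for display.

recognized (one wheel, involute flank): single-mesh tooth geometry, m = 3.232, N = 52
pitch radius r_p = m·N/2 = 3.232·52/2 = 84.032000
base radius r_b = r_p·cos α = 84.032000·cos 20.163° = 78.882167
roll angle φ = 13.547° = 0.23643975 rad
x = r_b·(cos φ + φ·sin φ) = 81.056352
y = r_b·(sin φ − φ·cos φ) = 0.345612

x=81.056352 y=0.345612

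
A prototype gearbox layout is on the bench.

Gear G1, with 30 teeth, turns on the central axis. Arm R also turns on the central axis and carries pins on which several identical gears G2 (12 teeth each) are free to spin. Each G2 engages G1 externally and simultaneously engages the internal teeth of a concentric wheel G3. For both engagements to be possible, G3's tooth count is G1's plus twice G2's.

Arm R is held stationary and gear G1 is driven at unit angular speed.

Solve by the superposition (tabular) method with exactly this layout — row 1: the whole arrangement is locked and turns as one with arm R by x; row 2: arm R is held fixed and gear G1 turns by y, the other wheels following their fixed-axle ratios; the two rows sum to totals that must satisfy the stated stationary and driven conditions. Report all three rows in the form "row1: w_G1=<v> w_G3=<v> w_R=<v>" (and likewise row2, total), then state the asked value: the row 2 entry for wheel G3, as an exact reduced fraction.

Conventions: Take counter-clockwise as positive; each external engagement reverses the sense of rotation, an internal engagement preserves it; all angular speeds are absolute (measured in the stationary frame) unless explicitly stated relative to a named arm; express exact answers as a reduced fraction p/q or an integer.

row1: w_G1=0 w_G3=0 w_R=0
row2: w_G1=1 w_G3=-5/9 w_R=0
total: w_G1=1 w_G3=-5/9 w_R=0
asked value: -5/9

planetary set (30T centre, 12T on arm, 54T internal) — Willis relation
superposition row 1 [locked train]: every member turns x
superposition row 2 [arm held]: sun y, ring −(30/54)·y, arm 0
boundary: total ω_arm = x = 0 and total ω_sun = x + y = 1  ⇒  y = 1, x = 0
row 2 ring = −(30/54)·1 = -5/9
totals (row 1 + row 2): sun 0 + 1 = 1, ring 0 + (-5/9) = -5/9, arm 0 + 0 = 0
asked cell (row2, ring) = -5/9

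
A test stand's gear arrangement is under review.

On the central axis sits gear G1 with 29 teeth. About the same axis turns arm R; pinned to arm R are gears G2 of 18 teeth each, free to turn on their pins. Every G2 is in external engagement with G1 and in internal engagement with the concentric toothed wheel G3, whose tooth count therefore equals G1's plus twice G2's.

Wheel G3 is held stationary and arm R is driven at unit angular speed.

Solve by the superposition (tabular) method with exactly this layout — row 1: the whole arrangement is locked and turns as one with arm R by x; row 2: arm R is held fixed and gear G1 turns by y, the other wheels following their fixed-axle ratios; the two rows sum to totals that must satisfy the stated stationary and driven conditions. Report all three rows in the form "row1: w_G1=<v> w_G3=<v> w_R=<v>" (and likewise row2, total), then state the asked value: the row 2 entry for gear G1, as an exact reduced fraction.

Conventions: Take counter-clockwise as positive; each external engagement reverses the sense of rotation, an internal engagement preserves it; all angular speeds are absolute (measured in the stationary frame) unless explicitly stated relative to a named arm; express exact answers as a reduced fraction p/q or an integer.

topology: planetary set — G1 29T / G2 18T / G3 65T, arm = carrier (Willis)
row 1 (train locked, turned with arm): all members turn x
row 2: sun turns y, ring = −(29/65)·y, arm 0
boundary: total ω_ring = x − (29/65)·y = 0 and total ω_arm = x = 1  ⇒  y = 65/29, x = 1
row 2 ring = −(29/65)·65/29 = -1
totals (row 1 + row 2): sun 1 + 65/29 = 94/29, ring 1 + (-1) = 0, arm 1 + 0 = 1
asked cell (row2, sun) = 65/29

row1: w_G1=1 w_G3=1 w_R=1
row2: w_G1=65/29 w_G3=-1 w_R=0
total: w_G1=94/29 w_G3=0 w_R=1
asked value: 65/29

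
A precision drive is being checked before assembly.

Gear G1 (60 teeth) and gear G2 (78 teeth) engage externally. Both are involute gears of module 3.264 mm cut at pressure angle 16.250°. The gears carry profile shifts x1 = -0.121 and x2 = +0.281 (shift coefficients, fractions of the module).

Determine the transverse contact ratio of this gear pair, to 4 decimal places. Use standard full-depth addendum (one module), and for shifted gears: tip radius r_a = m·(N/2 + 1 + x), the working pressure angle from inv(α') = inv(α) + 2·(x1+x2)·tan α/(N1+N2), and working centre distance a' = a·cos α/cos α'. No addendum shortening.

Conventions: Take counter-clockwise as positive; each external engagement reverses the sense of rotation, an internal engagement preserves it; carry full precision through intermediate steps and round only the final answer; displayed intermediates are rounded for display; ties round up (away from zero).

single-mesh involute tooth geometry (60T engaging 78T at module 3.264)
base radii: r_b1 = 94.008082, r_b2 = 122.210506
tip radii: r_a1 = 100.789056, r_a2 = 131.477184
inv(α') = inv(16.250°) + 2·(-0.121+0.281)·tan α/(60+78) = 0.00853330  ⇒  α' = 16.69293°
a' = a·cos α / cos α' = 225.2160·cos 16.250°/cos 16.69293° = 225.731376
action lengths: √(r_a1²−r_b1²) = 36.344386, √(r_a2²−r_b2²) = 48.485483
base pitch p_b = π·m·cos α = 9.844503
CR = (36.344386 + 48.485483 − 225.731376·sin 16.69293°)/9.844503 = 2.030600
contact ratio ≈ 2.0306

2.0306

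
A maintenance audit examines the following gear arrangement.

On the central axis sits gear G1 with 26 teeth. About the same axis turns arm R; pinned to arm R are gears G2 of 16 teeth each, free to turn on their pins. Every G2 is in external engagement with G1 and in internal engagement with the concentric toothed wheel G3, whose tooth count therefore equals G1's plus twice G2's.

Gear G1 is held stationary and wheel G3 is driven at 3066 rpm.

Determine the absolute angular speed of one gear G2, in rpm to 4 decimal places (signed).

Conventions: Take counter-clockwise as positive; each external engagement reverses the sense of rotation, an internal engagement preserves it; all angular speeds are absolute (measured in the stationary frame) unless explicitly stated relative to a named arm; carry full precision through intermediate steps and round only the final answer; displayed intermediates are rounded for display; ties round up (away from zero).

class = planetary set [G3 = 26+2·16 = 58; Willis about the carrier]
normalise by the input: solve with ω_ring = 1, then scale by 3066 rpm
ring teeth: 26 + 2·16 = 58
26(ω_sun−ω_arm) = −58(ω_ring−ω_arm),  ω_sun = 0, ω_ring = 1
26(0−ω_arm) = −58(1−ω_arm)  ⇒  84·ω_arm = 58  ⇒  ω_arm = 29/42
sun–planet mesh: 26·(0−29/42) = −16·(ω_p−ω_arm)  ⇒  ω_p−ω_arm = 377/336
ω_p = 29/42 + 377/336 = 29/16
scale: ω_p = 29/16 × 3066 rpm = +5557.1250 rpm

+5557.1250 rpm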